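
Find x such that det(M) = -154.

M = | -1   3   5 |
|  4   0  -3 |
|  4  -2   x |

x = 7

Expanding along the row containing x, det(M) is linear in x: det(M) = (-12)·x + (-70).
Set (-12)·x + (-70) = -154  ⇒  (-12)·x = -84  ⇒  x = 7.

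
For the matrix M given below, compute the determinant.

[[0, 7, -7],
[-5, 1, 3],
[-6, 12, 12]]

Expand along column 1:
  − (-5) · |7 -7; 12 12| = −(-5)·(84 − (-84)) = 840
  + (-6) · |7 -7; 1 3| = (-6)·(21 − (-7)) = -168
Sum: (840) + (-168) = 672

|M| = 672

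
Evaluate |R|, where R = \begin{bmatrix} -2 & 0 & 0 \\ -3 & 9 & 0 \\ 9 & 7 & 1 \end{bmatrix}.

-18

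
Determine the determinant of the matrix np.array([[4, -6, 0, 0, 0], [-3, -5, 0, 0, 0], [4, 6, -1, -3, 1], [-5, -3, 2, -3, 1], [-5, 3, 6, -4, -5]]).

The matrix is block lower-triangular with a 2×2 block and a 3×3 block on the diagonal, so its determinant equals the product of the determinants of the diagonal blocks.
det of the 2×2 block = -38
det of the 3×3 block = -57
det = (-38)·(-57) = 2166

The determinant is 2166.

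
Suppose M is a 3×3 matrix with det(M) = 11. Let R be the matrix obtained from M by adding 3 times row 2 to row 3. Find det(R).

11

Adding a multiple of one row to another leaves the determinant unchanged.
det(R) = (1)·(11) = 11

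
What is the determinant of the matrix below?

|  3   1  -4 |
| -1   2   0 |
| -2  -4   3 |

-11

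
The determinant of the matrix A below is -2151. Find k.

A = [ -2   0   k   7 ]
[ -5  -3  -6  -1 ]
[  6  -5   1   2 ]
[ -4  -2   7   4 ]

6

Expanding along the column containing k, det(A) is linear in k: det(A) = (208)·k + (-3399).
Set (208)·k + (-3399) = -2151  ⇒  (208)·k = 1248  ⇒  k = 6.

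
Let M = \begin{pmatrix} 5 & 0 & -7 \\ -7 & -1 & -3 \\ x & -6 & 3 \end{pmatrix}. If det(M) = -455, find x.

x = 8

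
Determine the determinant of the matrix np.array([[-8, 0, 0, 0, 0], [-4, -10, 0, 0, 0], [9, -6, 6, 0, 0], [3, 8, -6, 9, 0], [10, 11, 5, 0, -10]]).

The determinant is -43200.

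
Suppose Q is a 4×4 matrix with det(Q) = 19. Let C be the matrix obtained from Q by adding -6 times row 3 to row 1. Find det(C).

19

Adding a multiple of one row to another leaves the determinant unchanged.
det(C) = (1)·(19) = 19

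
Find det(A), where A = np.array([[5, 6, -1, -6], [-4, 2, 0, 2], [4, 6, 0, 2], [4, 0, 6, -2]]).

Expand along column 3 (it has 2 zeros):
  + (-1) · M_13   where M_13 = det([-4 2 2; 4 6 2; 4 0 -2]) = 32
  − (6) · M_43   where M_43 = det([5 6 -6; -4 2 2; 4 6 2]) = 248
det = (+1)·(-1)·(32) + (-1)·(6)·(248) = -1520

det(A) = -1520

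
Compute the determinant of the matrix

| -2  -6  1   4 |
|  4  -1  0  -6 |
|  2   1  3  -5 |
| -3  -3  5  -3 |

Expand along row 2 (it has 1 zero):
  − (4) · M_21   where M_21 = det([-6 1 4; 1 3 -5; -3 5 -3]) = -22
  + (-1) · M_22   where M_22 = det([-2 1 4; 2 3 -5; -3 5 -3]) = 65
  + (-6) · M_24   where M_24 = det([-2 -6 1; 2 1 3; -3 -3 5]) = 83
det = (-1)·(4)·(-22) + (+1)·(-1)·(65) + (+1)·(-6)·(83) = -475

-475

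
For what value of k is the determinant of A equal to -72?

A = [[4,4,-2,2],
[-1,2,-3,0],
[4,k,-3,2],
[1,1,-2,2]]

Expanding along the column containing k, det(A) is linear in k: det(A) = (18)·k + (-90).
Set (18)·k + (-90) = -72  ⇒  (18)·k = 18  ⇒  k = 1.

k = 1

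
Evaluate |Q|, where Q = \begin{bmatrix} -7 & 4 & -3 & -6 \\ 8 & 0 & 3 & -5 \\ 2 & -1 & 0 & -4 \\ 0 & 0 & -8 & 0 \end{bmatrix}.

Expand along row 4 (it has 3 zeros):
  − (-8) · M_43   where M_43 = det([-7 4 -6; 8 0 -5; 2 -1 -4]) = 171
det = (-1)·(-8)·(171) = 1368

1368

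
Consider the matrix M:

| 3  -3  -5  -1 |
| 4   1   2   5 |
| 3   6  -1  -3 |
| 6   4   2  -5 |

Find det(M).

|M| = 1654

Expand along row 1:
  + (3) · M_11   where M_11 = det([1 2 5; 6 -1 -3; 4 2 -5]) = 127
  − (-3) · M_12   where M_12 = det([4 2 5; 3 -1 -3; 6 2 -5]) = 98
  + (-5) · M_13   where M_13 = det([4 1 5; 3 6 -3; 6 4 -5]) = -195
  − (-1) · M_14   where M_14 = det([4 1 2; 3 6 -1; 6 4 2]) = 4
det = (+1)·(3)·(127) + (-1)·(-3)·(98) + (+1)·(-5)·(-195) + (-1)·(-1)·(4) = 1654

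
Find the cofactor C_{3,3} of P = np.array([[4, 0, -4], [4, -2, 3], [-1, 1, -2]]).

Delete row 3 and column 3; the remaining 2×2 submatrix is [4 0; 4 -2].
Its determinant is 4·(-2) − 0·4 = -8.
The cofactor carries sign (−1)^(3+3) = +1, so C_{3,3} = +(-8) = -8.

-8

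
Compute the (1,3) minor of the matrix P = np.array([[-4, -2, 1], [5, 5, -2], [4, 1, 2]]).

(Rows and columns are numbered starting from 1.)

Delete row 1 and column 3; the remaining 2×2 submatrix is [5 5; 4 1].
Its determinant is 5·1 − 5·4 = -15.

-15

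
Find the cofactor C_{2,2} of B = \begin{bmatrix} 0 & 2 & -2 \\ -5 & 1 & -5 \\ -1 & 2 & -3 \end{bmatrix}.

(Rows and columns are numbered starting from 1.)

-2

Delete row 2 and column 2; the remaining 2×2 submatrix is [0 -2; -1 -3].
Its determinant is 0·(-3) − (-2)·(-1) = -2.
The cofactor carries sign (−1)^(2+2) = +1, so C_{2,2} = +(-2) = -2.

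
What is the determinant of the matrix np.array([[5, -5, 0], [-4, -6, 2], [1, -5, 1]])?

Expand along column 3:
  − 2 · |5 -5; 1 -5| = −2·(-25 − (-5)) = 40
  + 1 · |5 -5; -4 -6| = 1·(-30 − 20) = -50
Sum: (40) + (-50) = -10

-10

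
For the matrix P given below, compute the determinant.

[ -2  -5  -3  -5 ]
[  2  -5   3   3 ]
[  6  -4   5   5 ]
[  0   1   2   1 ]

Expand along row 4 (it has 1 zero):
  + (1) · M_42   where M_42 = det([-2 -3 -5; 2 3 3; 6 5 5]) = 16
  − (2) · M_43   where M_43 = det([-2 -5 -5; 2 -5 3; 6 -4 5]) = -124
  + (1) · M_44   where M_44 = det([-2 -5 -3; 2 -5 3; 6 -4 5]) = -80
det = (+1)·(1)·(16) + (-1)·(2)·(-124) + (+1)·(1)·(-80) = 184

The determinant is 184.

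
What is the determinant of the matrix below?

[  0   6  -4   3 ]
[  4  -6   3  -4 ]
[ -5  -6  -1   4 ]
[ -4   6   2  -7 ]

-960

Expand along row 1 (it has 1 zero):
  − (6) · M_12   where M_12 = det([4 3 -4; -5 -1 4; -4 2 -7]) = -101
  + (-4) · M_13   where M_13 = det([4 -6 -4; -5 -6 4; -4 6 -7]) = 594
  − (3) · M_14   where M_14 = det([4 -6 3; -5 -6 -1; -4 6 2]) = -270
det = (-1)·(6)·(-101) + (+1)·(-4)·(594) + (-1)·(3)·(-270) = -960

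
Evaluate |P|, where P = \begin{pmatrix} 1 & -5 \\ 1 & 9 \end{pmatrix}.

|P| = 14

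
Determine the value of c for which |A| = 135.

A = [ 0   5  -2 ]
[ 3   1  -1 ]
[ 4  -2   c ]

c = -9

Expanding along the column containing c, det(A) is linear in c: det(A) = (-15)·c + (0).
Set (-15)·c + (0) = 135  ⇒  (-15)·c = 135  ⇒  c = -9.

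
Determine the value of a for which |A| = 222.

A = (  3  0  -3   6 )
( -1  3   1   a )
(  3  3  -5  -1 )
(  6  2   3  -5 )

Expanding along the row containing a, det(A) is linear in a: det(A) = (93)·a + (1059).
Set (93)·a + (1059) = 222  ⇒  (93)·a = -837  ⇒  a = -9.

a = -9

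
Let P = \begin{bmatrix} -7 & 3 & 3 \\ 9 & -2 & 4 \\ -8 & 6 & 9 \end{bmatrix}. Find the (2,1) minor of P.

Delete row 2 and column 1; the remaining 2×2 submatrix is [3 3; 6 9].
Its determinant is 3·9 − 3·6 = 9.

9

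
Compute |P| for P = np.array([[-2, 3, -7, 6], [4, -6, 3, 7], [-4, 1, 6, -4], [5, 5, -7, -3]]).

Expand along row 1:
  + (-2) · M_11   where M_11 = det([-6 3 7; 1 6 -4; 5 -7 -3]) = -34
  − (3) · M_12   where M_12 = det([4 3 7; -4 6 -4; 5 -7 -3]) = -294
  + (-7) · M_13   where M_13 = det([4 -6 7; -4 1 -4; 5 5 -3]) = 85
  − (6) · M_14   where M_14 = det([4 -6 3; -4 1 6; 5 5 -7]) = -235
det = (+1)·(-2)·(-34) + (-1)·(3)·(-294) + (+1)·(-7)·(85) + (-1)·(6)·(-235) = 1765

det(P) = 1765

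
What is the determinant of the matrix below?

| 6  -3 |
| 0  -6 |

-36

det = 6·(-6) − (-3)·0 = -36 − 0 = -36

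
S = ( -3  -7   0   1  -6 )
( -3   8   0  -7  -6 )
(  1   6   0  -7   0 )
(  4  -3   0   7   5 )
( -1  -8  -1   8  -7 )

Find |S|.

Expand along column 3 (it has 4 zeros):
  + (-1) · M_53   where M_53 = det([-3 -7 1 -6; -3 8 -7 -6; 1 6 -7 0; 4 -3 7 5]) = -794
det = (+1)·(-1)·(-794) = 794

The determinant is 794.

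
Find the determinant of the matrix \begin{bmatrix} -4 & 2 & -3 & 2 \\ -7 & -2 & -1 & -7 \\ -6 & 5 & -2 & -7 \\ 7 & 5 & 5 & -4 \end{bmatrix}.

432

Expand along row 1:
  + (-4) · M_11   where M_11 = det([-2 -1 -7; 5 -2 -7; 5 5 -4]) = -316
  − (2) · M_12   where M_12 = det([-7 -1 -7; -6 -2 -7; 7 5 -4]) = -116
  + (-3) · M_13   where M_13 = det([-7 -2 -7; -6 5 -7; 7 5 -4]) = 496
  − (2) · M_14   where M_14 = det([-7 -2 -1; -6 5 -2; 7 5 5]) = -212
det = (+1)·(-4)·(-316) + (-1)·(2)·(-116) + (+1)·(-3)·(496) + (-1)·(2)·(-212) = 432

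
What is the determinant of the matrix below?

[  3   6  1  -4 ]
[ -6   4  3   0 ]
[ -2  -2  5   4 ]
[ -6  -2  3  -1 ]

Expand along row 2 (it has 1 zero):
  − (-6) · M_21   where M_21 = det([6 1 -4; -2 5 4; -2 3 -1]) = -128
  + (4) · M_22   where M_22 = det([3 1 -4; -2 5 4; -6 3 -1]) = -173
  − (3) · M_23   where M_23 = det([3 6 -4; -2 -2 4; -6 -2 -1]) = -94
det = (-1)·(-6)·(-128) + (+1)·(4)·(-173) + (-1)·(3)·(-94) = -1178

The determinant is -1178.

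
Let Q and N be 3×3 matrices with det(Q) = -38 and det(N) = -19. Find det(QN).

722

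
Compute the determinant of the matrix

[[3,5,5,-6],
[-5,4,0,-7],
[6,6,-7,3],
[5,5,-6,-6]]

4555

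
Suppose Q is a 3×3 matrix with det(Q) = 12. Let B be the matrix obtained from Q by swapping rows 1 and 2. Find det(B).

-12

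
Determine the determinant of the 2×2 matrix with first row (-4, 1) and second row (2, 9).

-38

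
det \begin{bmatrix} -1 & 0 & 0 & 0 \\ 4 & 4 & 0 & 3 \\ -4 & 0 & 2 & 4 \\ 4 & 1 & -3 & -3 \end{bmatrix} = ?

Expand along row 1 (it has 3 zeros):
  + (-1) · M_11   where M_11 = det([4 0 3; 0 2 4; 1 -3 -3]) = 18
det = (+1)·(-1)·(18) = -18

-18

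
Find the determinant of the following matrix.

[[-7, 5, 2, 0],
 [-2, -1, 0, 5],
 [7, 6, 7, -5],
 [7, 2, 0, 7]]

The determinant is 2228.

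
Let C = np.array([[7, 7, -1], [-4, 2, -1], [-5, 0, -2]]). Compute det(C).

-59

Expand along row 3:
  + (-5) · |7 -1; 2 -1| = (-5)·(-7 − (-2)) = 25
  + (-2) · |7 7; -4 2| = (-2)·(14 − (-28)) = -84
Sum: (25) + (-84) = -59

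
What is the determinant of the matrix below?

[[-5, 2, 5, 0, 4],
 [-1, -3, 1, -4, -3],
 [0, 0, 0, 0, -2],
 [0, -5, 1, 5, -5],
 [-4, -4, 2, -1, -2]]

Expand along row 3 (it has 4 zeros):
  + (-2) · M_35   where M_35 = det([-5 2 5 0; -1 -3 1 -4; 0 -5 1 5; -4 -4 2 -1]) = 465
det = (+1)·(-2)·(465) = -930

-930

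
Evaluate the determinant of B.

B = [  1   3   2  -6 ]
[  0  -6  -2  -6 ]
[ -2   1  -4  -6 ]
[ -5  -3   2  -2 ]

-1816

Expand along row 2 (it has 1 zero):
  + (-6) · M_22   where M_22 = det([1 2 -6; -2 -4 -6; -5 2 -2]) = 216
  − (-2) · M_23   where M_23 = det([1 3 -6; -2 1 -6; -5 -3 -2]) = -8
  + (-6) · M_24   where M_24 = det([1 3 2; -2 1 -4; -5 -3 2]) = 84
det = (+1)·(-6)·(216) + (-1)·(-2)·(-8) + (+1)·(-6)·(84) = -1816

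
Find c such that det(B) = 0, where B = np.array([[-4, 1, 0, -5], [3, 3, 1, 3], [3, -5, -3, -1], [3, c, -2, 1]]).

Expanding along the column containing c, det(B) is linear in c: det(B) = (28)·c + (112).
Set (28)·c + (112) = 0  ⇒  (28)·c = -112  ⇒  c = -4.

-4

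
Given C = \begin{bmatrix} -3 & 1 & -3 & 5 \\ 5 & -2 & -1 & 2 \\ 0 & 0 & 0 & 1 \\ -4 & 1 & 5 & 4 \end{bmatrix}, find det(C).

Expand along row 3 (it has 3 zeros):
  − (1) · M_34   where M_34 = det([-3 1 -3; 5 -2 -1; -4 1 5]) = 15
det = (-1)·(1)·(15) = -15

|C| = -15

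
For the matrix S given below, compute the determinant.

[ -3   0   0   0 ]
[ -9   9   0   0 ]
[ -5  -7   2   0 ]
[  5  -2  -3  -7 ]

S is lower triangular, so det(S) is the product of the diagonal entries:
det = (-3) · (9) · (2) · (-7) = 378

det(S) = 378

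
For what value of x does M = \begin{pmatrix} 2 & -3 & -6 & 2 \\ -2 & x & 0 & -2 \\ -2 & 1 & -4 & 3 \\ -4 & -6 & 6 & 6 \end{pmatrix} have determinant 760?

x = 1

Expanding along the row containing x, det(M) is linear in x: det(M) = (-140)·x + (900).
Set (-140)·x + (900) = 760  ⇒  (-140)·x = -140  ⇒  x = 1.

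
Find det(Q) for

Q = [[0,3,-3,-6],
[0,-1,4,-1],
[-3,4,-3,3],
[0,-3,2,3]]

Expand along column 1 (it has 3 zeros):
  + (-3) · M_31   where M_31 = det([3 -3 -6; -1 4 -1; -3 2 3]) = -36
det = (+1)·(-3)·(-36) = 108

108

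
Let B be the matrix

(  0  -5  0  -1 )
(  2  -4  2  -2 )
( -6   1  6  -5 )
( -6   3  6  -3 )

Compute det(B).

Expand along row 1 (it has 2 zeros):
  − (-5) · M_12   where M_12 = det([2 2 -2; -6 6 -5; -6 6 -3]) = 48
  − (-1) · M_14   where M_14 = det([2 -4 2; -6 1 6; -6 3 6]) = -48
det = (-1)·(-5)·(48) + (-1)·(-1)·(-48) = 192

|B| = 192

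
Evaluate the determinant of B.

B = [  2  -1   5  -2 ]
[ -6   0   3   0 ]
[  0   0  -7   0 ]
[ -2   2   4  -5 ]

-378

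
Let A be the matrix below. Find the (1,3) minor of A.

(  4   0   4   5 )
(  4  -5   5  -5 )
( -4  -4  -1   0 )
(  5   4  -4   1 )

Delete row 1 and column 3; the remaining 3×3 submatrix is [4 -5 -5; -4 -4 0; 5 4 1].
Its determinant is -56.

The minor is -56.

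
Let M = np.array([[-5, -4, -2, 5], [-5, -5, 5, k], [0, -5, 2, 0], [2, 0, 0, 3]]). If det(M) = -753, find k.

Expanding along the row containing k, det(M) is linear in k: det(M) = (-36)·k + (-645).
Set (-36)·k + (-645) = -753  ⇒  (-36)·k = -108  ⇒  k = 3.

3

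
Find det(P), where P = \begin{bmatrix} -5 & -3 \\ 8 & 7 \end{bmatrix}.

det(P) = (-5)·7 − (-3)·8 = -35 − (-24) = -11

det(P) = -11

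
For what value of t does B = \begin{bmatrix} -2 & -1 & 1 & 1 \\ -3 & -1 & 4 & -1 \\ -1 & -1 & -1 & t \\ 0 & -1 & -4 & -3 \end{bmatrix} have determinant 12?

t = 7

Expanding along the row containing t, det(B) is linear in t: det(B) = (1)·t + (5).
Set (1)·t + (5) = 12  ⇒  (1)·t = 7  ⇒  t = 7.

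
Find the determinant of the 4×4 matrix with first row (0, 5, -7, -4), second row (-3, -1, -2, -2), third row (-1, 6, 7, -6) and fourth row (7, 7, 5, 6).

Expand along row 1 (it has 1 zero):
  − (5) · M_12   where M_12 = det([-3 -2 -2; -1 7 -6; 7 5 6]) = -36
  + (-7) · M_13   where M_13 = det([-3 -1 -2; -1 6 -6; 7 7 6]) = -100
  − (-4) · M_14   where M_14 = det([-3 -1 -2; -1 6 7; 7 7 5]) = 101
det = (-1)·(5)·(-36) + (+1)·(-7)·(-100) + (-1)·(-4)·(101) = 1284

1284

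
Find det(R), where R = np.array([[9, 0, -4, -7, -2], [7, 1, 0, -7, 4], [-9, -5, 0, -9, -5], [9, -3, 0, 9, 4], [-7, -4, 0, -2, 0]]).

The determinant is 16416.

Expand along column 3 (it has 4 zeros):
  + (-4) · M_13   where M_13 = det([7 1 -7 4; -9 -5 -9 -5; 9 -3 9 4; -7 -4 -2 0]) = -4104
det = (+1)·(-4)·(-4104) = 16416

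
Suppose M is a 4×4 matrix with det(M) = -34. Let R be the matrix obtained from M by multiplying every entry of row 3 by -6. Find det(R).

Scaling one row by -6 multiplies the determinant by -6.
det(R) = (-6)·(-34) = 204

det(R) = 204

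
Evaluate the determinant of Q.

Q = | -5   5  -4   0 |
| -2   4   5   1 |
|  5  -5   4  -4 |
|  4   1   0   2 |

The determinant is 788.

Expand along row 1 (it has 1 zero):
  + (-5) · M_11   where M_11 = det([4 5 1; -5 4 -4; 1 0 2]) = 58
  − (5) · M_12   where M_12 = det([-2 5 1; 5 4 -4; 4 0 2]) = -162
  + (-4) · M_13   where M_13 = det([-2 4 1; 5 -5 -4; 4 1 2]) = -67
det = (+1)·(-5)·(58) + (-1)·(5)·(-162) + (+1)·(-4)·(-67) = 788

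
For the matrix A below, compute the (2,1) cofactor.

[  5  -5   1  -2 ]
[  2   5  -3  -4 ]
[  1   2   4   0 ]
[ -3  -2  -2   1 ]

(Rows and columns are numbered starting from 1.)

30

Delete row 2 and column 1; the remaining 3×3 submatrix is [-5 1 -2; 2 4 0; -2 -2 1].
Its determinant is -30.
The cofactor carries sign (−1)^(2+1) = −1, so C_{2,1} = −(-30) = 30.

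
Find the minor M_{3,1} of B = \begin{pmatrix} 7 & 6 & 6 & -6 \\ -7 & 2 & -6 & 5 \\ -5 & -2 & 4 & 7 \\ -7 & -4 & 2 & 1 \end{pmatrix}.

The minor is -108.

Delete row 3 and column 1; the remaining 3×3 submatrix is [6 6 -6; 2 -6 5; -4 2 1].
Its determinant is -108.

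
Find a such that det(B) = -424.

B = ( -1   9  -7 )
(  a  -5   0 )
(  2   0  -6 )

-6

Expanding along the column containing a, det(B) is linear in a: det(B) = (54)·a + (-100).
Set (54)·a + (-100) = -424  ⇒  (54)·a = -324  ⇒  a = -6.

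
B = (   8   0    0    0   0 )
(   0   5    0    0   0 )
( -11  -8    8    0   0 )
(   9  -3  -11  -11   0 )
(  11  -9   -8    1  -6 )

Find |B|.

The determinant is 21120.

B is lower triangular, so det(B) is the product of the diagonal entries:
det = (8) · (5) · (8) · (-11) · (-6) = 21120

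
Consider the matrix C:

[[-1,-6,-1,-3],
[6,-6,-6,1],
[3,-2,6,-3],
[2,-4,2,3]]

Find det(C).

det(C) = 2022

Expand along row 1:
  + (-1) · M_11   where M_11 = det([-6 -6 1; -2 6 -3; -4 2 3]) = -232
  − (-6) · M_12   where M_12 = det([6 -6 1; 3 6 -3; 2 2 3]) = 228
  + (-1) · M_13   where M_13 = det([6 -6 1; 3 -2 -3; 2 -4 3]) = -26
  − (-3) · M_14   where M_14 = det([6 -6 -6; 3 -2 6; 2 -4 2]) = 132
det = (+1)·(-1)·(-232) + (-1)·(-6)·(228) + (+1)·(-1)·(-26) + (-1)·(-3)·(132) = 2022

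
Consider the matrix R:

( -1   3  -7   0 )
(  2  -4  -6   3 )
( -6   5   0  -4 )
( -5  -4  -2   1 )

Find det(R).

|R| = 325

Expand along row 1 (it has 1 zero):
  + (-1) · M_11   where M_11 = det([-4 -6 3; 5 0 -4; -4 -2 1]) = -64
  − (3) · M_12   where M_12 = det([2 -6 3; -6 0 -4; -5 -2 1]) = -136
  + (-7) · M_13   where M_13 = det([2 -4 3; -6 5 -4; -5 -4 1]) = 21
det = (+1)·(-1)·(-64) + (-1)·(3)·(-136) + (+1)·(-7)·(21) = 325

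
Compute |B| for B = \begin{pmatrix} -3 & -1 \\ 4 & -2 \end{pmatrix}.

10

det(B) = (-3)·(-2) − (-1)·4 = 6 − (-4) = 10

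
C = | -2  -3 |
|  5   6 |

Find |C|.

det(C) = 3

det(C) = (-2)·6 − (-3)·5 = -12 − (-15) = 3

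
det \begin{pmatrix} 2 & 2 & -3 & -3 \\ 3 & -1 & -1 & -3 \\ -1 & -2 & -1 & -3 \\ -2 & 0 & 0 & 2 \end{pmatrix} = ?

42

Expand along row 4 (it has 2 zeros):
  − (-2) · M_41   where M_41 = det([2 -3 -3; -1 -1 -3; -2 -1 -3]) = -6
  + (2) · M_44   where M_44 = det([2 2 -3; 3 -1 -1; -1 -2 -1]) = 27
det = (-1)·(-2)·(-6) + (+1)·(2)·(27) = 42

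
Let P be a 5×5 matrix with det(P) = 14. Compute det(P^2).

196

det(P^2) = (det P)^2 = (14)^2 = 196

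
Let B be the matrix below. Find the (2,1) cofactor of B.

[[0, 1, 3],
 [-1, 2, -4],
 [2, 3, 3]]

6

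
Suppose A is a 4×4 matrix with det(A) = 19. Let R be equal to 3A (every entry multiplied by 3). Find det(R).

|R| = 1539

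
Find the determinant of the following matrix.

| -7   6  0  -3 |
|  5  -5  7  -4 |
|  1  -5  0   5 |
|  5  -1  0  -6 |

Expand along column 3 (it has 3 zeros):
  − (7) · M_23   where M_23 = det([-7 6 -3; 1 -5 5; 5 -1 -6]) = -131
det = (-1)·(7)·(-131) = 917

917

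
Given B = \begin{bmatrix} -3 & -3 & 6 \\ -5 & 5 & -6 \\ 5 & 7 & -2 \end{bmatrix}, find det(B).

Expand along column 1:
  + (-3) · |5 -6; 7 -2| = (-3)·(-10 − (-42)) = -96
  − (-5) · |-3 6; 7 -2| = −(-5)·(6 − 42) = -180
  + 5 · |-3 6; 5 -6| = 5·(18 − 30) = -60
Sum: (-96) + (-180) + (-60) = -336

-336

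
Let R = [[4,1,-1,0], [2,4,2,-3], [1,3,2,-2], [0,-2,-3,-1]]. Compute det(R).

The determinant is -3.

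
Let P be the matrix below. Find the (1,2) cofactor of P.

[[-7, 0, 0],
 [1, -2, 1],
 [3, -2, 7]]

Delete row 1 and column 2; the remaining 2×2 submatrix is [1 1; 3 7].
Its determinant is 1·7 − 1·3 = 4.
The cofactor carries sign (−1)^(1+2) = −1, so C_{1,2} = −(4) = -4.

-4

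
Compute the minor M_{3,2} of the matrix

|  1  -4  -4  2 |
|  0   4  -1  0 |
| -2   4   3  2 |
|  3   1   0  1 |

Delete row 3 and column 2; the remaining 3×3 submatrix is [1 -4 2; 0 -1 0; 3 0 1].
Its determinant is 5.

5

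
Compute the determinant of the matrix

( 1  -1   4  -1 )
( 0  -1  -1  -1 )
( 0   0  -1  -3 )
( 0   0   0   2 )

The determinant is 2.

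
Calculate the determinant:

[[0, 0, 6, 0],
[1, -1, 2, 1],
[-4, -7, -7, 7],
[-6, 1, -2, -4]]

The determinant is 198.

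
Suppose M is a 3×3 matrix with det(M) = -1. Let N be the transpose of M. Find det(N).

det(Mᵀ) = det(M).
det(N) = (1)·(-1) = -1

-1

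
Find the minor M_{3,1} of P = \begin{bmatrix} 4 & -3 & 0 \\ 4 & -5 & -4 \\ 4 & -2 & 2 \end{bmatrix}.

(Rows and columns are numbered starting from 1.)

The minor is 12.

Delete row 3 and column 1; the remaining 2×2 submatrix is [-3 0; -5 -4].
Its determinant is (-3)·(-4) − 0·(-5) = 12.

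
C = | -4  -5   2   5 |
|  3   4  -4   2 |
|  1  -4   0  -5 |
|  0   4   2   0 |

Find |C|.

130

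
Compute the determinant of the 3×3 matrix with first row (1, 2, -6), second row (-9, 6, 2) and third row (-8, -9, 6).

-644

Expand along column 1:
  + 1 · |6 2; -9 6| = 1·(36 − (-18)) = 54
  − (-9) · |2 -6; -9 6| = −(-9)·(12 − 54) = -378
  + (-8) · |2 -6; 6 2| = (-8)·(4 − (-36)) = -320
Sum: (54) + (-378) + (-320) = -644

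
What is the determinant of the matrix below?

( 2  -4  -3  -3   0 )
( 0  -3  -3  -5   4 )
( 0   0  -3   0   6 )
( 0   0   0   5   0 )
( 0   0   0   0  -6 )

The determinant is -540.

The matrix is upper triangular, so the determinant is the product of the diagonal entries:
det = (2) · (-3) · (-3) · (5) · (-6) = -540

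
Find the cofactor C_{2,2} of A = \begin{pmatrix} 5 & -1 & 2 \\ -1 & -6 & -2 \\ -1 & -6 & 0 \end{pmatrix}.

2

Delete row 2 and column 2; the remaining 2×2 submatrix is [5 2; -1 0].
Its determinant is 5·0 − 2·(-1) = 2.
The cofactor carries sign (−1)^(2+2) = +1, so C_{2,2} = +(2) = 2.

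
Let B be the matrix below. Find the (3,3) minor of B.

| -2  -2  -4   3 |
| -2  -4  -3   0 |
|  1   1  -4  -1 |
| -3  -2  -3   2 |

-16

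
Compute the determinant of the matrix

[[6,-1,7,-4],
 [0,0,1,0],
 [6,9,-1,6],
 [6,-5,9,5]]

The determinant is -780.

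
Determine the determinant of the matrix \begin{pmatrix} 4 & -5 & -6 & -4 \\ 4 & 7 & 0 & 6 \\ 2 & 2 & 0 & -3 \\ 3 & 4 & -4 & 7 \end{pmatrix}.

Expand along column 3 (it has 2 zeros):
  + (-6) · M_13   where M_13 = det([4 7 6; 2 2 -3; 3 4 7]) = -45
  − (-4) · M_43   where M_43 = det([4 -5 -4; 4 7 6; 2 2 -3]) = -228
det = (+1)·(-6)·(-45) + (-1)·(-4)·(-228) = -642

-642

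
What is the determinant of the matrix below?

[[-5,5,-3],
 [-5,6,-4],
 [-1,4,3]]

-33

Expand along row 1:
  + (-5) · |6 -4; 4 3| = (-5)·(18 − (-16)) = -170
  − 5 · |-5 -4; -1 3| = −5·(-15 − 4) = 95
  + (-3) · |-5 6; -1 4| = (-3)·(-20 − (-6)) = 42
Sum: (-170) + (95) + (42) = -33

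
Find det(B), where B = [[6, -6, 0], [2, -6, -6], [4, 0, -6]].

288

Expand along row 1:
  + 6 · |-6 -6; 0 -6| = 6·(36 − 0) = 216
  − (-6) · |2 -6; 4 -6| = −(-6)·(-12 − (-24)) = 72
Sum: (216) + (72) = 288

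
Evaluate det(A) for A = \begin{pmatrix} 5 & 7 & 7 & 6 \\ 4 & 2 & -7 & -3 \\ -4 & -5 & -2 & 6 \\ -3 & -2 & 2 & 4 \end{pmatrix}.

-333

Expand along row 1:
  + (5) · M_11   where M_11 = det([2 -7 -3; -5 -2 6; -2 2 4]) = -54
  − (7) · M_12   where M_12 = det([4 -7 -3; -4 -2 6; -3 2 4]) = -24
  + (7) · M_13   where M_13 = det([4 2 -3; -4 -5 6; -3 -2 4]) = -15
  − (6) · M_14   where M_14 = det([4 2 -7; -4 -5 -2; -3 -2 2]) = 21
det = (+1)·(5)·(-54) + (-1)·(7)·(-24) + (+1)·(7)·(-15) + (-1)·(6)·(21) = -333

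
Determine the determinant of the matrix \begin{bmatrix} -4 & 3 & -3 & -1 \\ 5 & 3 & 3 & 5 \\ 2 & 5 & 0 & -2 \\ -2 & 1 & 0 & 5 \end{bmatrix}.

Expand along column 3 (it has 2 zeros):
  + (-3) · M_13   where M_13 = det([5 3 5; 2 5 -2; -2 1 5]) = 177
  − (3) · M_23   where M_23 = det([-4 3 -1; 2 5 -2; -2 1 5]) = -138
det = (+1)·(-3)·(177) + (-1)·(3)·(-138) = -117

-117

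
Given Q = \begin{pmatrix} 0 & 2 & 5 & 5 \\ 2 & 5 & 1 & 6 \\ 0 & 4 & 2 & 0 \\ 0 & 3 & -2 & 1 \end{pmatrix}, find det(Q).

172

Expand along column 1 (it has 3 zeros):
  − (2) · M_21   where M_21 = det([2 5 5; 4 2 0; 3 -2 1]) = -86
det = (-1)·(2)·(-86) = 172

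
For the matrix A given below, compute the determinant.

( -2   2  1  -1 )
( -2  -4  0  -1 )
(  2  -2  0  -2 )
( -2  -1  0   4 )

The determinant is 42.

Expand along column 3 (it has 3 zeros):
  + (1) · M_13   where M_13 = det([-2 -4 -1; 2 -2 -2; -2 -1 4]) = 42
det = (+1)·(1)·(42) = 42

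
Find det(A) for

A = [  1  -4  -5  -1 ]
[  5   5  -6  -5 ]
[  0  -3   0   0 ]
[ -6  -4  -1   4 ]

det(A) = -114

Expand along row 3 (it has 3 zeros):
  − (-3) · M_32   where M_32 = det([1 -5 -1; 5 -6 -5; -6 -1 4]) = -38
det = (-1)·(-3)·(-38) = -114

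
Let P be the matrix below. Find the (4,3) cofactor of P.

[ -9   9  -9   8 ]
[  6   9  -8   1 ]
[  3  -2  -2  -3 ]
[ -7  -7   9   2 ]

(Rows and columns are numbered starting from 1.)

Delete row 4 and column 3; the remaining 3×3 submatrix is [-9 9 8; 6 9 1; 3 -2 -3].
Its determinant is 102.
The cofactor carries sign (−1)^(4+3) = −1, so C_{4,3} = −(102) = -102.

-102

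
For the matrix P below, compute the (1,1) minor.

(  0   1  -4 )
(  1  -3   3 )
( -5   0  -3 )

9

Delete row 1 and column 1; the remaining 2×2 submatrix is [-3 3; 0 -3].
Its determinant is (-3)·(-3) − 3·0 = 9.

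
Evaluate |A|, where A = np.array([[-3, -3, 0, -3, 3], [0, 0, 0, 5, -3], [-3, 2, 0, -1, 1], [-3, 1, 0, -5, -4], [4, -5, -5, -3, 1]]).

Expand along column 3 (it has 4 zeros):
  + (-5) · M_53   where M_53 = det([-3 -3 -3 3; 0 0 5 -3; -3 2 -1 1; -3 1 -5 -4]) = -567
det = (+1)·(-5)·(-567) = 2835

2835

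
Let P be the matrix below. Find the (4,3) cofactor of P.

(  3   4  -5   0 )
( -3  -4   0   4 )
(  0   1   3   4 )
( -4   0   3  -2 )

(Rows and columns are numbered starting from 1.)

Delete row 4 and column 3; the remaining 3×3 submatrix is [3 4 0; -3 -4 4; 0 1 4].
Its determinant is -12.
The cofactor carries sign (−1)^(4+3) = −1, so C_{4,3} = −(-12) = 12.

The cofactor is 12.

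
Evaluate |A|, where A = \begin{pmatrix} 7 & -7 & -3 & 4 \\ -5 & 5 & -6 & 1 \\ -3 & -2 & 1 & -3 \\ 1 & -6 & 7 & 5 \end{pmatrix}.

-2670

Expand along row 1:
  + (7) · M_11   where M_11 = det([5 -6 1; -2 1 -3; -6 7 5]) = -46
  − (-7) · M_12   where M_12 = det([-5 -6 1; -3 1 -3; 1 7 5]) = -224
  + (-3) · M_13   where M_13 = det([-5 5 1; -3 -2 -3; 1 -6 5]) = 220
  − (4) · M_14   where M_14 = det([-5 5 -6; -3 -2 1; 1 -6 7]) = 30
det = (+1)·(7)·(-46) + (-1)·(-7)·(-224) + (+1)·(-3)·(220) + (-1)·(4)·(30) = -2670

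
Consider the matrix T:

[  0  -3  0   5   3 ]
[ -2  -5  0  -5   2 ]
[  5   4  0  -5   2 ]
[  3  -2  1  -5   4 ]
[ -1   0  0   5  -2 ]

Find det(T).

Expand along column 3 (it has 4 zeros):
  − (1) · M_43   where M_43 = det([0 -3 5 3; -2 -5 -5 2; 5 4 -5 2; -1 0 5 -2]) = -200
det = (-1)·(1)·(-200) = 200

The determinant is 200.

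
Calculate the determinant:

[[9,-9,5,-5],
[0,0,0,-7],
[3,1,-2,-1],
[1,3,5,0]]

-2044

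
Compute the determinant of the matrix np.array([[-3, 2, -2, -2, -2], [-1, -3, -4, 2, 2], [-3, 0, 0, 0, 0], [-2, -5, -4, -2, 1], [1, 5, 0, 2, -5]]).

The determinant is 888.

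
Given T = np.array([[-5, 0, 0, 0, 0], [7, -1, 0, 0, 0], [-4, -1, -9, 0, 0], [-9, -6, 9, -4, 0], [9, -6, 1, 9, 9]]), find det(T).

T is lower triangular, so det(T) is the product of the diagonal entries:
det = (-5) · (-1) · (-9) · (-4) · (9) = 1620

1620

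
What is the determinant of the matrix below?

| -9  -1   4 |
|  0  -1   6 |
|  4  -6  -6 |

-386

Expand along row 2:
  + (-1) · |-9 4; 4 -6| = (-1)·(54 − 16) = -38
  − 6 · |-9 -1; 4 -6| = −6·(54 − (-4)) = -348
Sum: (-38) + (-348) = -386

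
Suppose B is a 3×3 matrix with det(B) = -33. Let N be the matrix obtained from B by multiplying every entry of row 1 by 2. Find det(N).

-66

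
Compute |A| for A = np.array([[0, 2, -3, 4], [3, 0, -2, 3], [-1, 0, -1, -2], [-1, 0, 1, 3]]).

det(A) = 38

Expand along column 2 (it has 3 zeros):
  − (2) · M_12   where M_12 = det([3 -2 3; -1 -1 -2; -1 1 3]) = -19
det = (-1)·(2)·(-19) = 38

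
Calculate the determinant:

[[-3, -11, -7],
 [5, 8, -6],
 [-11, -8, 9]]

The determinant is -639.

Expand along column 1:
  + (-3) · |8 -6; -8 9| = (-3)·(72 − 48) = -72
  − 5 · |-11 -7; -8 9| = −5·(-99 − 56) = 775
  + (-11) · |-11 -7; 8 -6| = (-11)·(66 − (-56)) = -1342
Sum: (-72) + (775) + (-1342) = -639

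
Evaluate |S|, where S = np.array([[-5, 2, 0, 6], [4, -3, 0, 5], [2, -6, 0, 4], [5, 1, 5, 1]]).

The determinant is 1050.

Expand along column 3 (it has 3 zeros):
  − (5) · M_43   where M_43 = det([-5 2 6; 4 -3 5; 2 -6 4]) = -210
det = (-1)·(5)·(-210) = 1050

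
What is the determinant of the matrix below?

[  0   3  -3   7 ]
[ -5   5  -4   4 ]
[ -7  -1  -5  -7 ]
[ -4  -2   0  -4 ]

-500

Expand along row 1 (it has 1 zero):
  − (3) · M_12   where M_12 = det([-5 -4 4; -7 -5 -7; -4 0 -4]) = -180
  + (-3) · M_13   where M_13 = det([-5 5 4; -7 -1 -7; -4 -2 -4]) = 90
  − (7) · M_14   where M_14 = det([-5 5 -4; -7 -1 -5; -4 -2 0]) = 110
det = (-1)·(3)·(-180) + (+1)·(-3)·(90) + (-1)·(7)·(110) = -500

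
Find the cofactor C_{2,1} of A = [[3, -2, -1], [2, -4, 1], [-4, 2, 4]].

Delete row 2 and column 1; the remaining 2×2 submatrix is [-2 -1; 2 4].
Its determinant is (-2)·4 − (-1)·2 = -6.
The cofactor carries sign (−1)^(2+1) = −1, so C_{2,1} = −(-6) = 6.

6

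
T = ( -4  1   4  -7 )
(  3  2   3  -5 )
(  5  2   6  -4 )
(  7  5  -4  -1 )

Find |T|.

|T| = -430

Expand along row 1:
  + (-4) · M_11   where M_11 = det([2 3 -5; 2 6 -4; 5 -4 -1]) = 92
  − (1) · M_12   where M_12 = det([3 3 -5; 5 6 -4; 7 -4 -1]) = 175
  + (4) · M_13   where M_13 = det([3 2 -5; 5 2 -4; 7 5 -1]) = -47
  − (-7) · M_14   where M_14 = det([3 2 3; 5 2 6; 7 5 -4]) = 43
det = (+1)·(-4)·(92) + (-1)·(1)·(175) + (+1)·(4)·(-47) + (-1)·(-7)·(43) = -430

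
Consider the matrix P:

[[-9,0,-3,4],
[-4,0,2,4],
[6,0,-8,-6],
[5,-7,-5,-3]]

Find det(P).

Expand along column 2 (it has 3 zeros):
  + (-7) · M_42   where M_42 = det([-9 -3 4; -4 2 4; 6 -8 -6]) = -100
det = (+1)·(-7)·(-100) = 700

det(P) = 700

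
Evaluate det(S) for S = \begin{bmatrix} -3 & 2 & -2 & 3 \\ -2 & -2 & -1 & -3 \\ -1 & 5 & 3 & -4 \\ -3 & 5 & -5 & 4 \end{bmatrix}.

Expand along row 1:
  + (-3) · M_11   where M_11 = det([-2 -1 -3; 5 3 -4; 5 -5 4]) = 176
  − (2) · M_12   where M_12 = det([-2 -1 -3; -1 3 -4; -3 -5 4]) = -42
  + (-2) · M_13   where M_13 = det([-2 -2 -3; -1 5 -4; -3 5 4]) = -142
  − (3) · M_14   where M_14 = det([-2 -2 -1; -1 5 3; -3 5 -5]) = 98
det = (+1)·(-3)·(176) + (-1)·(2)·(-42) + (+1)·(-2)·(-142) + (-1)·(3)·(98) = -454

-454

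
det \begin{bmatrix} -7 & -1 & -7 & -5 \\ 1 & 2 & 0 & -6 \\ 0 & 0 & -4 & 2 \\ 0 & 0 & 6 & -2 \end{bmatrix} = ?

The matrix is block upper-triangular with a 2×2 block and a 2×2 block on the diagonal, so its determinant equals the product of the determinants of the diagonal blocks.
det of the 2×2 block = -13
det of the 2×2 block = -4
det = (-13)·(-4) = 52

52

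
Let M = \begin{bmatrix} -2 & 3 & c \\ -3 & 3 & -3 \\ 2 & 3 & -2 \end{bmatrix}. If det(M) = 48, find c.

Expanding along the row containing c, det(M) is linear in c: det(M) = (-15)·c + (-42).
Set (-15)·c + (-42) = 48  ⇒  (-15)·c = 90  ⇒  c = -6.

-6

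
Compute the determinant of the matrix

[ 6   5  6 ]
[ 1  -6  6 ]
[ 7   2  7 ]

115

Expand along column 1:
  + 6 · |-6 6; 2 7| = 6·(-42 − 12) = -324
  − 1 · |5 6; 2 7| = −1·(35 − 12) = -23
  + 7 · |5 6; -6 6| = 7·(30 − (-36)) = 462
Sum: (-324) + (-23) + (462) = 115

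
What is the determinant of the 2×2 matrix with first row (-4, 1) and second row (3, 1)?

-7

det = (-4)·1 − 1·3 = -4 − 3 = -7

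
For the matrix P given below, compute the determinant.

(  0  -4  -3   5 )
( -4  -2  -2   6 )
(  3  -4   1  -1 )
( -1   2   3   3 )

det(P) = -356

Expand along row 1 (it has 1 zero):
  − (-4) · M_12   where M_12 = det([-4 -2 6; 3 1 -1; -1 3 3]) = 52
  + (-3) · M_13   where M_13 = det([-4 -2 6; 3 -4 -1; -1 2 3]) = 68
  − (5) · M_14   where M_14 = det([-4 -2 -2; 3 -4 1; -1 2 3]) = 72
det = (-1)·(-4)·(52) + (+1)·(-3)·(68) + (-1)·(5)·(72) = -356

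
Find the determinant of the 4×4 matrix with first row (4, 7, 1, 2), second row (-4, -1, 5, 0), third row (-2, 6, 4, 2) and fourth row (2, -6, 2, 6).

-936

Expand along row 2 (it has 1 zero):
  − (-4) · M_21   where M_21 = det([7 1 2; 6 4 2; -6 2 6]) = 164
  + (-1) · M_22   where M_22 = det([4 1 2; -2 4 2; 2 2 6]) = 72
  − (5) · M_23   where M_23 = det([4 7 2; -2 6 2; 2 -6 6]) = 304
det = (-1)·(-4)·(164) + (+1)·(-1)·(72) + (-1)·(5)·(304) = -936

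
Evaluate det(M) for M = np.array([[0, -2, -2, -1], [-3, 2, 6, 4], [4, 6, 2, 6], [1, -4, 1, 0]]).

Expand along row 1 (it has 1 zero):
  − (-2) · M_12   where M_12 = det([-3 6 4; 4 2 6; 1 1 0]) = 62
  + (-2) · M_13   where M_13 = det([-3 2 4; 4 6 6; 1 -4 0]) = -148
  − (-1) · M_14   where M_14 = det([-3 2 6; 4 6 2; 1 -4 1]) = -178
det = (-1)·(-2)·(62) + (+1)·(-2)·(-148) + (-1)·(-1)·(-178) = 242

|M| = 242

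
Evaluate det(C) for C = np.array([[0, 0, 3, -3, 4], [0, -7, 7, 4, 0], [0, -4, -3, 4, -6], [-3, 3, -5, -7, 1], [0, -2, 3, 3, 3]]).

-1155

Expand along column 1 (it has 4 zeros):
  − (-3) · M_41   where M_41 = det([0 3 -3 4; -7 7 4 0; -4 -3 4 -6; -2 3 3 3]) = -385
det = (-1)·(-3)·(-385) = -1155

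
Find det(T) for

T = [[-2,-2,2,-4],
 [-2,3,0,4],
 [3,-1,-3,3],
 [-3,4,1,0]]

-56

Expand along row 2 (it has 1 zero):
  − (-2) · M_21   where M_21 = det([-2 2 -4; -1 -3 3; 4 1 0]) = -14
  + (3) · M_22   where M_22 = det([-2 2 -4; 3 -3 3; -3 1 0]) = 12
  + (4) · M_24   where M_24 = det([-2 -2 2; 3 -1 -3; -3 4 1]) = -16
det = (-1)·(-2)·(-14) + (+1)·(3)·(12) + (+1)·(4)·(-16) = -56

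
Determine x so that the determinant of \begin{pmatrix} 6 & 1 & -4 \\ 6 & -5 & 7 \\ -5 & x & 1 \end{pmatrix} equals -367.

Expanding along the row containing x, det(A) is linear in x: det(A) = (-66)·x + (29).
Set (-66)·x + (29) = -367  ⇒  (-66)·x = -396  ⇒  x = 6.

x = 6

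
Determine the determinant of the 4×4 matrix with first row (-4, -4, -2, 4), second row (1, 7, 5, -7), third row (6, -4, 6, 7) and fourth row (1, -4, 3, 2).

954

Expand along row 1:
  + (-4) · M_11   where M_11 = det([7 5 -7; -4 6 7; -4 3 2]) = -247
  − (-4) · M_12   where M_12 = det([1 5 -7; 6 6 7; 1 3 2]) = -118
  + (-2) · M_13   where M_13 = det([1 7 -7; 6 -4 7; 1 -4 2]) = 125
  − (4) · M_14   where M_14 = det([1 7 5; 6 -4 6; 1 -4 3]) = -172
det = (+1)·(-4)·(-247) + (-1)·(-4)·(-118) + (+1)·(-2)·(125) + (-1)·(4)·(-172) = 954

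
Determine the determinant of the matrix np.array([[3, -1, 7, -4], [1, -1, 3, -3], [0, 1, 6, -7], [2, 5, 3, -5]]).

Expand along row 3 (it has 1 zero):
  − (1) · M_32   where M_32 = det([3 7 -4; 1 3 -3; 2 3 -5]) = -13
  + (6) · M_33   where M_33 = det([3 -1 -4; 1 -1 -3; 2 5 -5]) = 33
  − (-7) · M_34   where M_34 = det([3 -1 7; 1 -1 3; 2 5 3]) = -8
det = (-1)·(1)·(-13) + (+1)·(6)·(33) + (-1)·(-7)·(-8) = 155

155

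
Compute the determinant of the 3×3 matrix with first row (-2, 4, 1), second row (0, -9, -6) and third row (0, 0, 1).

The matrix is upper triangular, so the determinant is the product of the diagonal entries:
det = (-2) · (-9) · (1) = 18

The determinant is 18.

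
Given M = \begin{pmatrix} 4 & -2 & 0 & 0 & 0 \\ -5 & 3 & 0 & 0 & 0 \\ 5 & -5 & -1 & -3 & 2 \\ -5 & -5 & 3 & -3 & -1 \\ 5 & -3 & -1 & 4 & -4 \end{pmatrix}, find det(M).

-74

M is block lower-triangular with a 2×2 block and a 3×3 block on the diagonal, so its determinant equals the product of the determinants of the diagonal blocks.
det of the 2×2 block = 2
det of the 3×3 block = -37
det = (2)·(-37) = -74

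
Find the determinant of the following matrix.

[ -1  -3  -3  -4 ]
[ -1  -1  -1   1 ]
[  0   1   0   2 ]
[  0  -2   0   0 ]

Expand along row 4 (it has 3 zeros):
  + (-2) · M_42   where M_42 = det([-1 -3 -4; -1 -1 1; 0 0 2]) = -4
det = (+1)·(-2)·(-4) = 8

The determinant is 8.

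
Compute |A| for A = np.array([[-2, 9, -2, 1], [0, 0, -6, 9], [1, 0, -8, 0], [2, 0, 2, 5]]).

-1728

Expand along column 2 (it has 3 zeros):
  − (9) · M_12   where M_12 = det([0 -6 9; 1 -8 0; 2 2 5]) = 192
det = (-1)·(9)·(192) = -1728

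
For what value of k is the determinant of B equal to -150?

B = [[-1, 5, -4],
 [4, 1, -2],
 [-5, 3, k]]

6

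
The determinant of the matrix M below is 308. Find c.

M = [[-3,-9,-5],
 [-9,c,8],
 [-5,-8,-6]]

-2

Expanding along the column containing c, det(M) is linear in c: det(M) = (-7)·c + (294).
Set (-7)·c + (294) = 308  ⇒  (-7)·c = 14  ⇒  c = -2.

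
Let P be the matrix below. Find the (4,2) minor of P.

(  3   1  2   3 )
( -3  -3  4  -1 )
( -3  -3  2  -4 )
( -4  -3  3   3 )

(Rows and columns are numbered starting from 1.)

Delete row 4 and column 2; the remaining 3×3 submatrix is [3 2 3; -3 4 -1; -3 2 -4].
Its determinant is -42.

-42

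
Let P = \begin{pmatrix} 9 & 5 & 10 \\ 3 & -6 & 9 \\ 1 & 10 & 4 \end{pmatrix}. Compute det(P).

Expand along column 1:
  + 9 · |-6 9; 10 4| = 9·(-24 − 90) = -1026
  − 3 · |5 10; 10 4| = −3·(20 − 100) = 240
  + 1 · |5 10; -6 9| = 1·(45 − (-60)) = 105
Sum: (-1026) + (240) + (105) = -681

det(P) = -681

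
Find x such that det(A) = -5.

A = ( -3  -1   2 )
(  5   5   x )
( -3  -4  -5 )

Expanding along the column containing x, det(A) is linear in x: det(A) = (-9)·x + (40).
Set (-9)·x + (40) = -5  ⇒  (-9)·x = -45  ⇒  x = 5.

5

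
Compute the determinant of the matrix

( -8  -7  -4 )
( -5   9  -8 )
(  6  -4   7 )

The determinant is -21.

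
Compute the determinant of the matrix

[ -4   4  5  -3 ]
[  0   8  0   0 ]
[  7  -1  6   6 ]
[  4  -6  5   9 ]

Expand along row 2 (it has 3 zeros):
  + (8) · M_22   where M_22 = det([-4 5 -3; 7 6 6; 4 5 9]) = -324
det = (+1)·(8)·(-324) = -2592

-2592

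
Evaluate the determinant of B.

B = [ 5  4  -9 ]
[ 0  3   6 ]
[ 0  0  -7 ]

B is upper triangular, so det(B) is the product of the diagonal entries:
det = (5) · (3) · (-7) = -105

-105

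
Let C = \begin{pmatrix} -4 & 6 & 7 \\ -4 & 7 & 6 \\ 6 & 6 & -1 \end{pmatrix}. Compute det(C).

Expand along column 1:
  + (-4) · |7 6; 6 -1| = (-4)·(-7 − 36) = 172
  − (-4) · |6 7; 6 -1| = −(-4)·(-6 − 42) = -192
  + 6 · |6 7; 7 6| = 6·(36 − 49) = -78
Sum: (172) + (-192) + (-78) = -98

det(C) = -98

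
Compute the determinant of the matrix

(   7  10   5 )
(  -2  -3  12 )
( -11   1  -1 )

Expand along column 1:
  + 7 · |-3 12; 1 -1| = 7·(3 − 12) = -63
  − (-2) · |10 5; 1 -1| = −(-2)·(-10 − 5) = -30
  + (-11) · |10 5; -3 12| = (-11)·(120 − (-15)) = -1485
Sum: (-63) + (-30) + (-1485) = -1578

-1578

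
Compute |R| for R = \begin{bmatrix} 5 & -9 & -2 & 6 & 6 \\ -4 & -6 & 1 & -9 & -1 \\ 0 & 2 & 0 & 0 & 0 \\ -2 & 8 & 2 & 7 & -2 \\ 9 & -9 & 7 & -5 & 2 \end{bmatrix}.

|R| = 4670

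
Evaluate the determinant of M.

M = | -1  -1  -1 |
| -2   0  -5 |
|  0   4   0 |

det(M) = -12

Expand along row 3:
  − 4 · |-1 -1; -2 -5| = −4·(5 − 2) = -12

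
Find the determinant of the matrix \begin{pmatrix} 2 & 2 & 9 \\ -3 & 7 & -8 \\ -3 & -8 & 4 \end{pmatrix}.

Expand along column 1:
  + 2 · |7 -8; -8 4| = 2·(28 − 64) = -72
  − (-3) · |2 9; -8 4| = −(-3)·(8 − (-72)) = 240
  + (-3) · |2 9; 7 -8| = (-3)·(-16 − 63) = 237
Sum: (-72) + (240) + (237) = 405

405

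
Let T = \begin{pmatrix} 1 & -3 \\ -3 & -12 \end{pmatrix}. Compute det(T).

det(T) = 1·(-12) − (-3)·(-3) = -12 − 9 = -21

det(T) = -21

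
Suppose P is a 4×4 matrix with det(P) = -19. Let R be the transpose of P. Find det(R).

det(R) = -19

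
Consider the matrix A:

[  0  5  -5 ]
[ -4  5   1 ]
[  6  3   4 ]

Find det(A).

|A| = 320

Expand along column 1:
  − (-4) · |5 -5; 3 4| = −(-4)·(20 − (-15)) = 140
  + 6 · |5 -5; 5 1| = 6·(5 − (-25)) = 180
Sum: (140) + (180) = 320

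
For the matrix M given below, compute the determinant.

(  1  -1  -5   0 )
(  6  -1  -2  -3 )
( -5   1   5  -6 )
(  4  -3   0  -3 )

det(M) = 576

Expand along row 1 (it has 1 zero):
  + (1) · M_11   where M_11 = det([-1 -2 -3; 1 5 -6; -3 0 -3]) = -72
  − (-1) · M_12   where M_12 = det([6 -2 -3; -5 5 -6; 4 0 -3]) = 48
  + (-5) · M_13   where M_13 = det([6 -1 -3; -5 1 -6; 4 -3 -3]) = -120
det = (+1)·(1)·(-72) + (-1)·(-1)·(48) + (+1)·(-5)·(-120) = 576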